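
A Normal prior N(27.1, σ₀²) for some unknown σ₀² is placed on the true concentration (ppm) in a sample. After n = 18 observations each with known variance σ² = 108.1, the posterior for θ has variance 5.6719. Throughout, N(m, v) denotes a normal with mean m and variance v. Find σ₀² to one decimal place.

σ₀² = 102.1

For the Normal–Normal model with known σ², precisions add: τ_n = τ₀ + n/σ².
So 1/σ₀² = 1/5.6719 − 18/108.1 = 0.176308 − 0.166512 = 0.009796.
Hence σ₀² = 1/0.009796 ≈ 102.1.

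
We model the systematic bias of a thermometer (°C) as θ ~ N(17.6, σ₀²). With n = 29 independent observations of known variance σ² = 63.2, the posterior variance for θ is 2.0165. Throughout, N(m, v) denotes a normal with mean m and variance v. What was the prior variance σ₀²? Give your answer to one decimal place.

For the Normal–Normal model with known σ², precisions add: τ_n = τ₀ + n/σ².
So 1/σ₀² = 1/2.0165 − 29/63.2 = 0.495909 − 0.458861 = 0.037048.
Hence σ₀² = 1/0.037048 ≈ 27.0.

σ₀² = 27.0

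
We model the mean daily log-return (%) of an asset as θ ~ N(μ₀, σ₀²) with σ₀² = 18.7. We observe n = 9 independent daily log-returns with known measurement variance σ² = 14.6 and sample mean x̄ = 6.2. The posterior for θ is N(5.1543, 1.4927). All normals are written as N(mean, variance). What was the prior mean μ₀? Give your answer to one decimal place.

The posterior mean is a precision-weighted average: μ_n = (τ₀μ₀ + τ_data·x̄)/(τ₀+τ_data), with τ₀=1/σ₀² and τ_data=n/σ².
Here τ₀ = 1/18.7 = 0.053476 and τ_data = 9/14.6 = 0.616438, so τ_n = 0.669914.
Rearranging for μ₀: μ₀ = (μ_n·τ_n − τ_data·x̄)/τ₀ = (5.1543·0.669914 − 0.616438·6.2) / 0.053476 = -0.368978/0.053476 ≈ -6.9.

μ₀ = -6.9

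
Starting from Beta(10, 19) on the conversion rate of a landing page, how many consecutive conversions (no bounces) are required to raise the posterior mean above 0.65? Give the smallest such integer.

After k conversions and 0 bounces the posterior is Beta(10+k, 19), with mean (10+k)/(10+19+k).
Set (10+k)/(29+k) > 0.65 and solve: k > (0.65·29 − 10)/(1 − 0.65) = 25.286.
The smallest integer exceeding 25.286 is 26, and checking k=26: (36)/(55) = 0.6545 > 0.65.

k = 26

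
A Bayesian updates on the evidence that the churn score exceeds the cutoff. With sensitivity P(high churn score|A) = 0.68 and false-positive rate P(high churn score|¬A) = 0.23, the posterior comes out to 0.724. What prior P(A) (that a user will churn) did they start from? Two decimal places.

In odds form, posterior odds = prior odds × likelihood ratio, so prior odds = posterior odds ÷ LR.
Posterior odds = 0.724/(1−0.724) = 2.6232. LR = 0.68/0.23 = 2.9565.
Prior odds = 2.6232/2.9565 = 0.8873, so P(A) = 0.8873/(1+0.8873) ≈ 0.47.

P(A) = 0.47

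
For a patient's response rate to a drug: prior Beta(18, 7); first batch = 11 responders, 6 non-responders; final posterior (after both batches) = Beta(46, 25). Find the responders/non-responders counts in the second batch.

Sequential conjugate updates are equivalent to a single update on the pooled data, so total successes = posterior α − prior α and total failures = posterior β − prior β.
Total across both batches: 46−18=28 responders, 25−7=18 non-responders.
Subtract the first batch: 28−11=17 responders and 18−6=12 non-responders.

17 responders and 12 non-responders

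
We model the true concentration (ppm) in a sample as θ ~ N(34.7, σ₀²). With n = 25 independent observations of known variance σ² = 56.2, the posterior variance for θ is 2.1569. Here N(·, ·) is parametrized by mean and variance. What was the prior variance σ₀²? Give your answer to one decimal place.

σ₀² = 53.2

For the Normal–Normal model with known σ², precisions add: τ_n = τ₀ + n/σ².
So 1/σ₀² = 1/2.1569 − 25/56.2 = 0.463628 − 0.444840 = 0.018788.
Hence σ₀² = 1/0.018788 ≈ 53.2.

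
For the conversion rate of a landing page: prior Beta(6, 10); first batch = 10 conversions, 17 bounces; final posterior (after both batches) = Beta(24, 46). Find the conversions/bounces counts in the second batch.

8 conversions and 19 bounces

Because Beta–binomial updating is additive in the counts, the combined data contributed (α_post−α_prior, β_post−β_prior) successes and failures.
Total across both batches: 24−6=18 conversions, 46−10=36 bounces.
Subtract the first batch: 18−10=8 conversions and 36−17=19 bounces.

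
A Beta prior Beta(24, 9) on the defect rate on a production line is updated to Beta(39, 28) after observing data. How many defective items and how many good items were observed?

15 defective items and 19 good items

Beta is conjugate to the binomial likelihood: posterior = Beta(α+s, β+f).
So s = 39 − 24 = 15 and f = 28 − 9 = 19.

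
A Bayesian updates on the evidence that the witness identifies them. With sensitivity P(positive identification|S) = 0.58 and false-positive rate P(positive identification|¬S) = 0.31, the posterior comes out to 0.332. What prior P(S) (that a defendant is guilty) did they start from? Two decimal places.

P(S) = 0.21

In odds form, posterior odds = prior odds × likelihood ratio, so prior odds = posterior odds ÷ LR.
Posterior odds = 0.332/(1−0.332) = 0.4970. LR = 0.58/0.31 = 1.8710.
Prior odds = 0.4970/1.8710 = 0.2656, so P(S) = 0.2656/(1+0.2656) ≈ 0.21.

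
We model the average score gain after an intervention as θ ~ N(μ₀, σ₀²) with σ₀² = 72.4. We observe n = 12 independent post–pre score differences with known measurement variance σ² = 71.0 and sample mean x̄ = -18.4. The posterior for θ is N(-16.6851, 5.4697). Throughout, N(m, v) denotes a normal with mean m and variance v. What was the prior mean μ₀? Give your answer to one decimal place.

μ₀ = 4.3

With known observation variance, the Normal–Normal posterior has precision τ_n = τ₀ + n/σ² and mean μ_n = (τ₀μ₀ + (n/σ²)x̄)/τ_n.
Here τ₀ = 1/72.4 = 0.013812 and τ_data = 12/71.0 = 0.169014, so τ_n = 0.182826.
Rearranging for μ₀: μ₀ = (μ_n·τ_n − τ_data·x̄)/τ₀ = (-16.6851·0.182826 − 0.169014·-18.4) / 0.013812 = 0.059388/0.013812 ≈ 4.3.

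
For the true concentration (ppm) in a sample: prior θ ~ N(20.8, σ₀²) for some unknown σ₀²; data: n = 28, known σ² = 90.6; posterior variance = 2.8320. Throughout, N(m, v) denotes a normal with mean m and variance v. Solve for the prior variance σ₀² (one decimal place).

σ₀² = 22.7

Posterior precision equals prior precision plus data precision: 1/σ_n² = 1/σ₀² + n/σ².
So 1/σ₀² = 1/2.8320 − 28/90.6 = 0.353107 − 0.309051 = 0.044056.
Hence σ₀² = 1/0.044056 ≈ 22.7.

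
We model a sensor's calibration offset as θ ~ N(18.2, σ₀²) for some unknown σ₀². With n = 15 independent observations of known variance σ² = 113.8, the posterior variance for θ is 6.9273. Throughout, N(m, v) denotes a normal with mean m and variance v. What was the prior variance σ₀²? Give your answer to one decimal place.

σ₀² = 79.7

Posterior precision equals prior precision plus data precision: 1/σ_n² = 1/σ₀² + n/σ².
So 1/σ₀² = 1/6.9273 − 15/113.8 = 0.144356 − 0.131810 = 0.012546.
Hence σ₀² = 1/0.012546 ≈ 79.7.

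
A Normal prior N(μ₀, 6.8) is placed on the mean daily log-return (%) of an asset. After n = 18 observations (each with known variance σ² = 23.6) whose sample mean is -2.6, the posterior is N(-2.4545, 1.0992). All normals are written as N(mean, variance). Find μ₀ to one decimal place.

μ₀ = -1.7

With known observation variance, the Normal–Normal posterior has precision τ_n = τ₀ + n/σ² and mean μ_n = (τ₀μ₀ + (n/σ²)x̄)/τ_n.
Here τ₀ = 1/6.8 = 0.147059 and τ_data = 18/23.6 = 0.762712, so τ_n = 0.909771.
Rearranging for μ₀: μ₀ = (μ_n·τ_n − τ_data·x̄)/τ₀ = (-2.4545·0.909771 − 0.762712·-2.6) / 0.147059 = -0.249982/0.147059 ≈ -1.7.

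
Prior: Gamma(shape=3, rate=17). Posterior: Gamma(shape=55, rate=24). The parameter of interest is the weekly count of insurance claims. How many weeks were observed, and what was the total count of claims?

n = 7 weeks with total 52 claims

Gamma–Poisson conjugacy: posterior shape = α + Σxᵢ, posterior rate = β + n.
Matching: Σxᵢ = 55 − 3 = 52 and n = 24 − 17 = 7.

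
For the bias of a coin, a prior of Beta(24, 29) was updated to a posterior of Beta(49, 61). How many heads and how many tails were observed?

A Beta(α, β) prior with s successes and f failures in binomial data gives a Beta(α+s, β+f) posterior.
Match parameters: s=49−24=25, f=61−29=32.

25 heads and 32 tails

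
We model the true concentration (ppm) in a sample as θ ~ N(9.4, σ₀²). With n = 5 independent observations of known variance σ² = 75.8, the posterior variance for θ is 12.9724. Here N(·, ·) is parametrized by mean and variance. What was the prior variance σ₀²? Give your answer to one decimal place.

For the Normal–Normal model with known σ², precisions add: τ_n = τ₀ + n/σ².
So 1/σ₀² = 1/12.9724 − 5/75.8 = 0.077087 − 0.065963 = 0.011124.
Hence σ₀² = 1/0.011124 ≈ 89.9.

σ₀² = 89.9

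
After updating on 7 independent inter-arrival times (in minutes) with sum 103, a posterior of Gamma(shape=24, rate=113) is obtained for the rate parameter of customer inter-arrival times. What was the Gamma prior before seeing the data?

For an exponential likelihood with a Gamma(α, β) prior on the rate, n observations with total T give posterior Gamma(α+n, β+T).
So α = 24 − 7 = 17 and β = 113 − 103 = 10.

Gamma(shape=17, rate=10)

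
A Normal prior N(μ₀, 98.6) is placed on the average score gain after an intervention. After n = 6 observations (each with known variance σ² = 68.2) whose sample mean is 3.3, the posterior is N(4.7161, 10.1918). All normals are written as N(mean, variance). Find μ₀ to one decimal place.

μ₀ = 17.0

With known observation variance, the Normal–Normal posterior has precision τ_n = τ₀ + n/σ² and mean μ_n = (τ₀μ₀ + (n/σ²)x̄)/τ_n.
Here τ₀ = 1/98.6 = 0.010142 and τ_data = 6/68.2 = 0.087977, so τ_n = 0.098119.
Rearranging for μ₀: μ₀ = (μ_n·τ_n − τ_data·x̄)/τ₀ = (4.7161·0.098119 − 0.087977·3.3) / 0.010142 = 0.172415/0.010142 ≈ 17.0.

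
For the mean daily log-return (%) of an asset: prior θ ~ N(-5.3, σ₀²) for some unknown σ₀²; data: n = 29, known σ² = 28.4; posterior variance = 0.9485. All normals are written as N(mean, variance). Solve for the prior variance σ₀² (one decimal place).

For the Normal–Normal model with known σ², precisions add: τ_n = τ₀ + n/σ².
So 1/σ₀² = 1/0.9485 − 29/28.4 = 1.054296 − 1.021127 = 0.033169.
Hence σ₀² = 1/0.033169 ≈ 30.1.

σ₀² = 30.1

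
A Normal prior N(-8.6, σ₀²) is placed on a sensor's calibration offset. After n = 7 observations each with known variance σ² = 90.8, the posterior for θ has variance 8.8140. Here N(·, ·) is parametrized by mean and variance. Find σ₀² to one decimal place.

For the Normal–Normal model with known σ², precisions add: τ_n = τ₀ + n/σ².
So 1/σ₀² = 1/8.8140 − 7/90.8 = 0.113456 − 0.077093 = 0.036363.
Hence σ₀² = 1/0.036363 ≈ 27.5.

σ₀² = 27.5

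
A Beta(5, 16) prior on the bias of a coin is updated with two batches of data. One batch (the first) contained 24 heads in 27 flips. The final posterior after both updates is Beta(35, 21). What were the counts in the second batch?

6 heads and 2 tails

Sequential conjugate updates are equivalent to a single update on the pooled data, so total successes = posterior α − prior α and total failures = posterior β − prior β.
Total across both batches: 35−5=30 heads, 21−16=5 tails.
Subtract the first batch: 30−24=6 heads and 5−3=2 tails.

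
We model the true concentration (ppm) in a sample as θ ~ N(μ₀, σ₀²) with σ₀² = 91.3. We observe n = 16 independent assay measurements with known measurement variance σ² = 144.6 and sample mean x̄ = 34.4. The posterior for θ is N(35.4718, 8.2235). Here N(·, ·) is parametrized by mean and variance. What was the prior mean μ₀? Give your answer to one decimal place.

μ₀ = 46.3

With known observation variance, the Normal–Normal posterior has precision τ_n = τ₀ + n/σ² and mean μ_n = (τ₀μ₀ + (n/σ²)x̄)/τ_n.
Here τ₀ = 1/91.3 = 0.010953 and τ_data = 16/144.6 = 0.110650, so τ_n = 0.121603.
Rearranging for μ₀: μ₀ = (μ_n·τ_n − τ_data·x̄)/τ₀ = (35.4718·0.121603 − 0.110650·34.4) / 0.010953 = 0.507117/0.010953 ≈ 46.3.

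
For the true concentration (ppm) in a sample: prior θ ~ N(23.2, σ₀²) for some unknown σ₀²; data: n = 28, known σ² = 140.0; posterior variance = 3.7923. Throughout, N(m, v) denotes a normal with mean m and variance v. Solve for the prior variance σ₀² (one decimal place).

σ₀² = 15.7

For the Normal–Normal model with known σ², precisions add: τ_n = τ₀ + n/σ².
So 1/σ₀² = 1/3.7923 − 28/140.0 = 0.263692 − 0.200000 = 0.063692.
Hence σ₀² = 1/0.063692 ≈ 15.7.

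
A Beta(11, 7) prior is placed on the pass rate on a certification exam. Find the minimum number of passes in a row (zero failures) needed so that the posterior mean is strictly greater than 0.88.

k = 41

After k passes and 0 failures the posterior is Beta(11+k, 7), with mean (11+k)/(11+7+k).
Set (11+k)/(18+k) > 0.88 and solve: k > (0.88·18 − 11)/(1 − 0.88) = 40.333.
The smallest integer exceeding 40.333 is 41.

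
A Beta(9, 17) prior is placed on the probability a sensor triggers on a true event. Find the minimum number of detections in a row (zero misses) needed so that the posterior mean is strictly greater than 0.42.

k = 4

After k detections and 0 misses the posterior is Beta(9+k, 17), with mean (9+k)/(9+17+k).
Set (9+k)/(26+k) > 0.42 and solve: k > (0.42·26 − 9)/(1 − 0.42) = 3.310.
The smallest integer exceeding 3.310 is 4, and checking k=4: (13)/(30) = 0.4333 > 0.42.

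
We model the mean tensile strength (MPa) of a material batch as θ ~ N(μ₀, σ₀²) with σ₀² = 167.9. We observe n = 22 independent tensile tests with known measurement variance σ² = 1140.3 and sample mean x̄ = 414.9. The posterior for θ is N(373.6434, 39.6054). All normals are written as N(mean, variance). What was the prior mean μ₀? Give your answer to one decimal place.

The posterior mean is a precision-weighted average: μ_n = (τ₀μ₀ + τ_data·x̄)/(τ₀+τ_data), with τ₀=1/σ₀² and τ_data=n/σ².
Here τ₀ = 1/167.9 = 0.005956 and τ_data = 22/1140.3 = 0.019293, so τ_n = 0.025249.
Rearranging for μ₀: μ₀ = (μ_n·τ_n − τ_data·x̄)/τ₀ = (373.6434·0.025249 − 0.019293·414.9) / 0.005956 = 1.429457/0.005956 ≈ 240.0.

μ₀ = 240.0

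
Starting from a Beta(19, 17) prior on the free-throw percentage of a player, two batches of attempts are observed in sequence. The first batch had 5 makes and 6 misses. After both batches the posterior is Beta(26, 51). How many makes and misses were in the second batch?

Sequential conjugate updates are equivalent to a single update on the pooled data, so total successes = posterior α − prior α and total failures = posterior β − prior β.
Total across both batches: 26−19=7 makes, 51−17=34 misses.
Subtract the first batch: 7−5=2 makes and 34−6=28 misses.

2 makes and 28 misses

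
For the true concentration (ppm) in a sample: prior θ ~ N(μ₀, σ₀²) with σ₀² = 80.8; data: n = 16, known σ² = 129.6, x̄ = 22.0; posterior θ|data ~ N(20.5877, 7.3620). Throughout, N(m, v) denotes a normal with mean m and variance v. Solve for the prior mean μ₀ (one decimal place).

With known observation variance, the Normal–Normal posterior has precision τ_n = τ₀ + n/σ² and mean μ_n = (τ₀μ₀ + (n/σ²)x̄)/τ_n.
Here τ₀ = 1/80.8 = 0.012376 and τ_data = 16/129.6 = 0.123457, so τ_n = 0.135833.
Rearranging for μ₀: μ₀ = (μ_n·τ_n − τ_data·x̄)/τ₀ = (20.5877·0.135833 − 0.123457·22.0) / 0.012376 = 0.080435/0.012376 ≈ 6.5.

μ₀ = 6.5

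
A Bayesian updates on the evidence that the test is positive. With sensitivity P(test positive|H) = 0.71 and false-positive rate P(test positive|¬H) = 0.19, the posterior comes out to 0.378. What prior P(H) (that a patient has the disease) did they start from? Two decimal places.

Bayes' rule in odds form gives O(H|E) = O(H)·[P(E|H)/P(E|¬H)], hence O(H) = O(H|E)/LR.
Posterior odds = 0.378/(1−0.378) = 0.6077. LR = 0.71/0.19 = 3.7368.
Prior odds = 0.6077/3.7368 = 0.1626, so P(H) = 0.1626/(1+0.1626) ≈ 0.14.

P(H) = 0.14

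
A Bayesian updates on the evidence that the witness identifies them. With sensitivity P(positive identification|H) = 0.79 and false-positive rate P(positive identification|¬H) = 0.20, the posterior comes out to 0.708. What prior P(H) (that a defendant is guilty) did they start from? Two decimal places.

In odds form, posterior odds = prior odds × likelihood ratio, so prior odds = posterior odds ÷ LR.
Posterior odds = 0.708/(1−0.708) = 2.4247. LR = 0.79/0.20 = 3.9500.
Prior odds = 2.4247/3.9500 = 0.6138, so P(H) = 0.6138/(1+0.6138) ≈ 0.38.

P(H) = 0.38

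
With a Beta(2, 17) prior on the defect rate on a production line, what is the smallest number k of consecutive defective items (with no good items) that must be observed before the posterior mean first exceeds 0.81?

After k defective items and 0 good items the posterior is Beta(2+k, 17), with mean (2+k)/(2+17+k).
Set (2+k)/(19+k) > 0.81 and solve: k > (0.81·19 − 2)/(1 − 0.81) = 70.474.
The smallest integer exceeding 70.474 is 71, and checking k=71: (73)/(90) = 0.8111 > 0.81.

k = 71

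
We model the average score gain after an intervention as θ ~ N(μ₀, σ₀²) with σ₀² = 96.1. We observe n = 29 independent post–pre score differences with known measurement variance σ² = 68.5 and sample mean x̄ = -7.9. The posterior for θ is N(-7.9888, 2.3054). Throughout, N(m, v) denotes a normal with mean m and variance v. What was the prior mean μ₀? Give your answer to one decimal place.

The posterior mean is a precision-weighted average: μ_n = (τ₀μ₀ + τ_data·x̄)/(τ₀+τ_data), with τ₀=1/σ₀² and τ_data=n/σ².
Here τ₀ = 1/96.1 = 0.010406 and τ_data = 29/68.5 = 0.423358, so τ_n = 0.433764.
Rearranging for μ₀: μ₀ = (μ_n·τ_n − τ_data·x̄)/τ₀ = (-7.9888·0.433764 − 0.423358·-7.9) / 0.010406 = -0.120726/0.010406 ≈ -11.6.

μ₀ = -11.6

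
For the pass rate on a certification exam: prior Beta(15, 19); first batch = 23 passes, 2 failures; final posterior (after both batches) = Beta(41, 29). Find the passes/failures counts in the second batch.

Because Beta–binomial updating is additive in the counts, the combined data contributed (α_post−α_prior, β_post−β_prior) successes and failures.
Total across both batches: 41−15=26 passes, 29−19=10 failures.
Subtract the first batch: 26−23=3 passes and 10−2=8 failures.

3 passes and 8 failures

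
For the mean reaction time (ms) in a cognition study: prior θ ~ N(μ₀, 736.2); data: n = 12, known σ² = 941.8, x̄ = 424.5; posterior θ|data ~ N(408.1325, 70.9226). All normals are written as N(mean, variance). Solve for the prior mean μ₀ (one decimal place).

With known observation variance, the Normal–Normal posterior has precision τ_n = τ₀ + n/σ² and mean μ_n = (τ₀μ₀ + (n/σ²)x̄)/τ_n.
Here τ₀ = 1/736.2 = 0.001358 and τ_data = 12/941.8 = 0.012742, so τ_n = 0.014100.
Rearranging for μ₀: μ₀ = (μ_n·τ_n − τ_data·x̄)/τ₀ = (408.1325·0.014100 − 0.012742·424.5) / 0.001358 = 0.345689/0.001358 ≈ 254.6.

μ₀ = 254.6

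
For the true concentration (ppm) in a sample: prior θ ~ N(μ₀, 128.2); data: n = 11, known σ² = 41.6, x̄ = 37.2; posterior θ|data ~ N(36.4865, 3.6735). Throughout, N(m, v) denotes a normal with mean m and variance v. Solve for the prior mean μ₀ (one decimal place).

With known observation variance, the Normal–Normal posterior has precision τ_n = τ₀ + n/σ² and mean μ_n = (τ₀μ₀ + (n/σ²)x̄)/τ_n.
Here τ₀ = 1/128.2 = 0.007800 and τ_data = 11/41.6 = 0.264423, so τ_n = 0.272223.
Rearranging for μ₀: μ₀ = (μ_n·τ_n − τ_data·x̄)/τ₀ = (36.4865·0.272223 − 0.264423·37.2) / 0.007800 = 0.095929/0.007800 ≈ 12.3.

μ₀ = 12.3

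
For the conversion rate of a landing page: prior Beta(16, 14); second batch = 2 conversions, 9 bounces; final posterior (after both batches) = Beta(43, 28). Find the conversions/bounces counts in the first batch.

Because Beta–binomial updating is additive in the counts, the combined data contributed (α_post−α_prior, β_post−β_prior) successes and failures.
Total across both batches: 43−16=27 conversions, 28−14=14 bounces.
Subtract the second batch: 27−2=25 conversions and 14−9=5 bounces.

25 conversions and 5 bounces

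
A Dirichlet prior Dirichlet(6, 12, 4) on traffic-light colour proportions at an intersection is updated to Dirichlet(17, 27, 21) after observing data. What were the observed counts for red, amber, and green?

For a Dirichlet(α) prior with multinomial counts c, the posterior is Dirichlet(α + c) componentwise.
Counts are posterior − prior componentwise: 17−6=11, 27−12=15, 21−4=17.

counts (11, 15, 17)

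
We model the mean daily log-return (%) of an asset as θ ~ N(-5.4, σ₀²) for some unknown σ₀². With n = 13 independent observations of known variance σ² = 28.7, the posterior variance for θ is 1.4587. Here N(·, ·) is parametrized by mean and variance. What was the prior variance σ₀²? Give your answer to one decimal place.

σ₀² = 4.3

For the Normal–Normal model with known σ², precisions add: τ_n = τ₀ + n/σ².
So 1/σ₀² = 1/1.4587 − 13/28.7 = 0.685542 − 0.452962 = 0.232580.
Hence σ₀² = 1/0.232580 ≈ 4.3.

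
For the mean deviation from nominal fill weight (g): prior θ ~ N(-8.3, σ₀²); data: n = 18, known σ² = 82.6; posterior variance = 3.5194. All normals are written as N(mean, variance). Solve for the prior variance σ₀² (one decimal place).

For the Normal–Normal model with known σ², precisions add: τ_n = τ₀ + n/σ².
So 1/σ₀² = 1/3.5194 − 18/82.6 = 0.284139 − 0.217918 = 0.066221.
Hence σ₀² = 1/0.066221 ≈ 15.1.

σ₀² = 15.1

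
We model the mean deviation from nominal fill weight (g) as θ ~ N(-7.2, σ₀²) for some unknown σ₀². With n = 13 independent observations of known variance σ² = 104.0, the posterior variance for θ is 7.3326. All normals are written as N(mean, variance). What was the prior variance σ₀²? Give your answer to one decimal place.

σ₀² = 87.9

Posterior precision equals prior precision plus data precision: 1/σ_n² = 1/σ₀² + n/σ².
So 1/σ₀² = 1/7.3326 − 13/104.0 = 0.136377 − 0.125000 = 0.011377.
Hence σ₀² = 1/0.011377 ≈ 87.9.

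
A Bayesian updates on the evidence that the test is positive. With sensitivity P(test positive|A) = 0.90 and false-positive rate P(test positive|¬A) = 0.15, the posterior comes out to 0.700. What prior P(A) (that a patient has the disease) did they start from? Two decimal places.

P(A) = 0.28

Bayes' rule in odds form gives O(A|E) = O(A)·[P(E|A)/P(E|¬A)], hence O(A) = O(A|E)/LR.
Posterior odds = 0.700/(1−0.700) = 2.3333. LR = 0.90/0.15 = 6.0000.
Prior odds = 2.3333/6.0000 = 0.3889, so P(A) = 0.3889/(1+0.3889) ≈ 0.28.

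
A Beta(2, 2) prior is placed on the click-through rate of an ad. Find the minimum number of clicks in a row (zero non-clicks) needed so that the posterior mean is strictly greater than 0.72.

After k clicks and 0 non-clicks the posterior is Beta(2+k, 2), with mean (2+k)/(2+2+k).
Set (2+k)/(4+k) > 0.72 and solve: k > (0.72·4 − 2)/(1 − 0.72) = 3.143.
The smallest integer exceeding 3.143 is 4, and checking k=4: (6)/(8) = 0.7500 > 0.72.

k = 4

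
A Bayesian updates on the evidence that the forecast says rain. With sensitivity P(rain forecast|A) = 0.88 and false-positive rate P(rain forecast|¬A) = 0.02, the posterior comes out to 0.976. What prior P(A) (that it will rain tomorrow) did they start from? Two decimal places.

P(A) = 0.48

In odds form, posterior odds = prior odds × likelihood ratio, so prior odds = posterior odds ÷ LR.
Posterior odds = 0.976/(1−0.976) = 40.6667. LR = 0.88/0.02 = 44.0000.
Prior odds = 40.6667/44.0000 = 0.9242, so P(A) = 0.9242/(1+0.9242) ≈ 0.48.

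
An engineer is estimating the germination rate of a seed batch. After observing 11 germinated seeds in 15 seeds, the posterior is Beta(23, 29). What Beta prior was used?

Beta(12, 25)

Beta is conjugate to the binomial likelihood: posterior = Beta(α+s, β+f).
Subtract the data counts: 23−11=12, 29−4=25.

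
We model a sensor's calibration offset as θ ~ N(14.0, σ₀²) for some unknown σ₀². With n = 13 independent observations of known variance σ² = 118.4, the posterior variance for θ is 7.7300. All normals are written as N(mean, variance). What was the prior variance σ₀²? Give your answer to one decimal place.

Posterior precision equals prior precision plus data precision: 1/σ_n² = 1/σ₀² + n/σ².
So 1/σ₀² = 1/7.7300 − 13/118.4 = 0.129366 − 0.109797 = 0.019569.
Hence σ₀² = 1/0.019569 ≈ 51.1.

σ₀² = 51.1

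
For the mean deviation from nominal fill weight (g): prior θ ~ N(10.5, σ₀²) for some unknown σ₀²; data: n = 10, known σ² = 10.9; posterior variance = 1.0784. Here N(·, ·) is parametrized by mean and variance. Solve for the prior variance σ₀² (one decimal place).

For the Normal–Normal model with known σ², precisions add: τ_n = τ₀ + n/σ².
So 1/σ₀² = 1/1.0784 − 10/10.9 = 0.927300 − 0.917431 = 0.009869.
Hence σ₀² = 1/0.009869 ≈ 101.3.

σ₀² = 101.3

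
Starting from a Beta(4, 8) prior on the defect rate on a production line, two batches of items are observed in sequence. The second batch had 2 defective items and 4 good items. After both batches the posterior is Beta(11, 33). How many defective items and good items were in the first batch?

Sequential conjugate updates are equivalent to a single update on the pooled data, so total successes = posterior α − prior α and total failures = posterior β − prior β.
Total across both batches: 11−4=7 defective items, 33−8=25 good items.
Subtract the second batch: 7−2=5 defective items and 25−4=21 good items.

5 defective items and 21 good items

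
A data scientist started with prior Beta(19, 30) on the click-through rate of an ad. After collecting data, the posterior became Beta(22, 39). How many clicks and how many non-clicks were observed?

3 clicks and 9 non-clicks

Under Beta–binomial conjugacy the posterior parameters are (a+s, b+f).
Match parameters: s=22−19=3, f=39−30=9.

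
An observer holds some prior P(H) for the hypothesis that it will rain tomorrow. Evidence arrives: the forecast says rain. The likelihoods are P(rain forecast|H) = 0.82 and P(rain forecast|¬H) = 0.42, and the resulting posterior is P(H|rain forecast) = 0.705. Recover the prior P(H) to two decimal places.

P(H) = 0.55

In odds form, posterior odds = prior odds × likelihood ratio, so prior odds = posterior odds ÷ LR.
Posterior odds = 0.705/(1−0.705) = 2.3898. LR = 0.82/0.42 = 1.9524.
Prior odds = 2.3898/1.9524 = 1.2240, so P(H) = 1.2240/(1+1.2240) ≈ 0.55.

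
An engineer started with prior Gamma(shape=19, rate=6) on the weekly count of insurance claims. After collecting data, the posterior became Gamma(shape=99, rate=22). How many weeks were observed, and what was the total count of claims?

Gamma–Poisson conjugacy: posterior shape = α + Σxᵢ, posterior rate = β + n.
Matching: Σxᵢ = 99 − 19 = 80 and n = 22 − 6 = 16.

n = 16 weeks with total 80 claims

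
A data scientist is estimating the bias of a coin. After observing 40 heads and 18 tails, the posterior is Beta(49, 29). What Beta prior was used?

Beta(9, 11)

A Beta(α, β) prior with s successes and f failures in binomial data gives a Beta(α+s, β+f) posterior.
So α = 49 − 40 = 9 and β = 29 − 18 = 11.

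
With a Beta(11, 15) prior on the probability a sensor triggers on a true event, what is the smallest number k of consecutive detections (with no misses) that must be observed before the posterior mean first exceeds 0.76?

After k detections and 0 misses the posterior is Beta(11+k, 15), with mean (11+k)/(11+15+k).
Set (11+k)/(26+k) > 0.76 and solve: k > (0.76·26 − 11)/(1 − 0.76) = 36.500.
The smallest integer exceeding 36.500 is 37.

k = 37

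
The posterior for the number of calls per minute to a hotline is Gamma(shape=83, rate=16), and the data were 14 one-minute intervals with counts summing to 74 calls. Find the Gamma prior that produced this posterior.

Gamma(shape=9, rate=2)

A Gamma(α, β) prior (rate parametrization) on a Poisson rate with n observations summing to S gives posterior Gamma(α+S, β+n).
So α = 83 − 74 = 9 and β = 16 − 14 = 2.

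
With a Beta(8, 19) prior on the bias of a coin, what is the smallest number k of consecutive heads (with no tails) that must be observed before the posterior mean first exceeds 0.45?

k = 8

After k heads and 0 tails the posterior is Beta(8+k, 19), with mean (8+k)/(8+19+k).
Set (8+k)/(27+k) > 0.45 and solve: k > (0.45·27 − 8)/(1 − 0.45) = 7.545.
The smallest integer exceeding 7.545 is 8, and checking k=8: (16)/(35) = 0.4571 > 0.45.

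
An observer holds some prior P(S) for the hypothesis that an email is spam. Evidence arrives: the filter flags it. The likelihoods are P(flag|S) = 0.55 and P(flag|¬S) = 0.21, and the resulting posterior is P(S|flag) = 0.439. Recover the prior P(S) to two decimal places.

P(S) = 0.23

In odds form, posterior odds = prior odds × likelihood ratio, so prior odds = posterior odds ÷ LR.
Posterior odds = 0.439/(1−0.439) = 0.7825. LR = 0.55/0.21 = 2.6190.
Prior odds = 0.7825/2.6190 = 0.2988, so P(S) = 0.2988/(1+0.2988) ≈ 0.23.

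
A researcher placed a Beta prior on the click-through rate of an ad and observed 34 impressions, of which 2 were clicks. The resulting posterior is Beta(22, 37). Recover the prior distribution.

Beta(20, 5)

Beta is conjugate to the binomial likelihood: posterior = Beta(α+s, β+f).
So α = 22 − 2 = 20 and β = 37 − 32 = 5.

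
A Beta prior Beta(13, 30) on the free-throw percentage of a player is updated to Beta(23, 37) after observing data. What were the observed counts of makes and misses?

Beta is conjugate to the binomial likelihood: posterior = Beta(α+s, β+f).
Match parameters: s=23−13=10, f=37−30=7.

10 makes and 7 misses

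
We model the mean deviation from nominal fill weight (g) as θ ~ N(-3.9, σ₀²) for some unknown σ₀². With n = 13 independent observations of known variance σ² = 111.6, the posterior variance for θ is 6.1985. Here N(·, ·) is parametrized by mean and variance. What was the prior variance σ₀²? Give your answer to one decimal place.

For the Normal–Normal model with known σ², precisions add: τ_n = τ₀ + n/σ².
So 1/σ₀² = 1/6.1985 − 13/111.6 = 0.161329 − 0.116487 = 0.044842.
Hence σ₀² = 1/0.044842 ≈ 22.3.

σ₀² = 22.3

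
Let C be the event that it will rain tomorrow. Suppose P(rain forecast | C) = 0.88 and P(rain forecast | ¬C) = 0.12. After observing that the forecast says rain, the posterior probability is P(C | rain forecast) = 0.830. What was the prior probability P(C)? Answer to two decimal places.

P(C) = 0.40

Bayes' rule in odds form gives O(C|E) = O(C)·[P(E|C)/P(E|¬C)], hence O(C) = O(C|E)/LR.
Posterior odds = 0.830/(1−0.830) = 4.8824. LR = 0.88/0.12 = 7.3333.
Prior odds = 4.8824/7.3333 = 0.6658, so P(C) = 0.6658/(1+0.6658) ≈ 0.40.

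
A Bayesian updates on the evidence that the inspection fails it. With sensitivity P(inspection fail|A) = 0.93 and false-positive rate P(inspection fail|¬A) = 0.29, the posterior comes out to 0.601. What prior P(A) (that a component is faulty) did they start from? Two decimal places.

P(A) = 0.32

In odds form, posterior odds = prior odds × likelihood ratio, so prior odds = posterior odds ÷ LR.
Posterior odds = 0.601/(1−0.601) = 1.5063. LR = 0.93/0.29 = 3.2069.
Prior odds = 1.5063/3.2069 = 0.4697, so P(A) = 0.4697/(1+0.4697) ≈ 0.32.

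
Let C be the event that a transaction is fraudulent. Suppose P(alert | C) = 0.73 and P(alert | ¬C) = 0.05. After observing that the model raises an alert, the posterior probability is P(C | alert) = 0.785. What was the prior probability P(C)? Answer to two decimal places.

In odds form, posterior odds = prior odds × likelihood ratio, so prior odds = posterior odds ÷ LR.
Posterior odds = 0.785/(1−0.785) = 3.6512. LR = 0.73/0.05 = 14.6000.
Prior odds = 3.6512/14.6000 = 0.2501, so P(C) = 0.2501/(1+0.2501) ≈ 0.20.

P(C) = 0.20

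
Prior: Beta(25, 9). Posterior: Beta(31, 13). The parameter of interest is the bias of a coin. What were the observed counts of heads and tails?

6 heads and 4 tails

Under Beta–binomial conjugacy the posterior parameters are (α+s, β+f).
So s = 31 − 25 = 6 and f = 13 − 9 = 4.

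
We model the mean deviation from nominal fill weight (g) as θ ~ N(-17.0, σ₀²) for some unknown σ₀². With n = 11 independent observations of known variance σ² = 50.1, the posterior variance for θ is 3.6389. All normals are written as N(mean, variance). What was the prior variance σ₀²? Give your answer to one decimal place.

For the Normal–Normal model with known σ², precisions add: τ_n = τ₀ + n/σ².
So 1/σ₀² = 1/3.6389 − 11/50.1 = 0.274808 − 0.219561 = 0.055247.
Hence σ₀² = 1/0.055247 ≈ 18.1.

σ₀² = 18.1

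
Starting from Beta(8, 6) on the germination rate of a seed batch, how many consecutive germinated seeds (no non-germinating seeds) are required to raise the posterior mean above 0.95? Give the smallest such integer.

After k germinated seeds and 0 non-germinating seeds the posterior is Beta(8+k, 6), with mean (8+k)/(8+6+k).
Set (8+k)/(14+k) > 0.95 and solve: k > (0.95·14 − 8)/(1 − 0.95) = 106.000.
The smallest integer exceeding 106.000 is 107, and checking k=107: (115)/(121) = 0.9504 > 0.95.

k = 107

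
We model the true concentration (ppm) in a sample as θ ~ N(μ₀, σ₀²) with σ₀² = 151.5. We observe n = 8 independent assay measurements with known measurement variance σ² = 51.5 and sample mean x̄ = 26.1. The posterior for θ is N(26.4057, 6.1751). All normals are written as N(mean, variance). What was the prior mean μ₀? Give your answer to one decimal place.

μ₀ = 33.6

The posterior mean is a precision-weighted average: μ_n = (τ₀μ₀ + τ_data·x̄)/(τ₀+τ_data), with τ₀=1/σ₀² and τ_data=n/σ².
Here τ₀ = 1/151.5 = 0.006601 and τ_data = 8/51.5 = 0.155340, so τ_n = 0.161941.
Rearranging for μ₀: μ₀ = (μ_n·τ_n − τ_data·x̄)/τ₀ = (26.4057·0.161941 − 0.155340·26.1) / 0.006601 = 0.221791/0.006601 ≈ 33.6.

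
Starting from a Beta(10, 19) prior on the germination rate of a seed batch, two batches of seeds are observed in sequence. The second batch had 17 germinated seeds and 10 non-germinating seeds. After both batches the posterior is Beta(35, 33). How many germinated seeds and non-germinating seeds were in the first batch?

Sequential conjugate updates are equivalent to a single update on the pooled data, so total successes = posterior α − prior α and total failures = posterior β − prior β.
Total across both batches: 35−10=25 germinated seeds, 33−19=14 non-germinating seeds.
Subtract the second batch: 25−17=8 germinated seeds and 14−10=4 non-germinating seeds.

8 germinated seeds and 4 non-germinating seeds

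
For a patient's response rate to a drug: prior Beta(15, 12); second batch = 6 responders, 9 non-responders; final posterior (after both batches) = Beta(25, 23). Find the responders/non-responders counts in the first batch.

Because Beta–binomial updating is additive in the counts, the combined data contributed (α_post−α_prior, β_post−β_prior) successes and failures.
Total across both batches: 25−15=10 responders, 23−12=11 non-responders.
Subtract the second batch: 10−6=4 responders and 11−9=2 non-responders.

4 responders and 2 non-responders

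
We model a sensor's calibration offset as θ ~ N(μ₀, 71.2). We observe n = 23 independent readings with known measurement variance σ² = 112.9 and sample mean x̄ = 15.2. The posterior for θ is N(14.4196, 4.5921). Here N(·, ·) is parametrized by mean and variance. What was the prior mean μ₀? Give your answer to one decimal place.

μ₀ = 3.1

The posterior mean is a precision-weighted average: μ_n = (τ₀μ₀ + τ_data·x̄)/(τ₀+τ_data), with τ₀=1/σ₀² and τ_data=n/σ².
Here τ₀ = 1/71.2 = 0.014045 and τ_data = 23/112.9 = 0.203720, so τ_n = 0.217765.
Rearranging for μ₀: μ₀ = (μ_n·τ_n − τ_data·x̄)/τ₀ = (14.4196·0.217765 − 0.203720·15.2) / 0.014045 = 0.043540/0.014045 ≈ 3.1.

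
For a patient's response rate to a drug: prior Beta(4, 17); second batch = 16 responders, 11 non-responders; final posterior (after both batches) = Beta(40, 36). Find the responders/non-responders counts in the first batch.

20 responders and 8 non-responders

Because Beta–binomial updating is additive in the counts, the combined data contributed (α_post−α_prior, β_post−β_prior) successes and failures.
Total across both batches: 40−4=36 responders, 36−17=19 non-responders.
Subtract the second batch: 36−16=20 responders and 19−11=8 non-responders.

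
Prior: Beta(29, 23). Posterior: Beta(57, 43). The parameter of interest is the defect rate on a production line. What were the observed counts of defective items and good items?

Beta is conjugate to the binomial likelihood: posterior = Beta(a+s, b+f).
Match parameters: s=57−29=28, f=43−23=20.

28 defective items and 20 good items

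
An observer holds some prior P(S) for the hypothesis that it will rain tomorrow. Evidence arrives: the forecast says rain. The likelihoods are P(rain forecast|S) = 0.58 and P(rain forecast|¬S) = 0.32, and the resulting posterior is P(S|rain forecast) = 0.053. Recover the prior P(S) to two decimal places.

In odds form, posterior odds = prior odds × likelihood ratio, so prior odds = posterior odds ÷ LR.
Posterior odds = 0.053/(1−0.053) = 0.0560. LR = 0.58/0.32 = 1.8125.
Prior odds = 0.0560/1.8125 = 0.0309, so P(S) = 0.0309/(1+0.0309) ≈ 0.03.

P(S) = 0.03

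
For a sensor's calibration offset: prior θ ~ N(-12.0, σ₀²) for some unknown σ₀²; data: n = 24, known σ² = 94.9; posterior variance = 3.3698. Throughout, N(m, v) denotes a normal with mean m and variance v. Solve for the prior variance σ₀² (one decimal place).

σ₀² = 22.8

Posterior precision equals prior precision plus data precision: 1/σ_n² = 1/σ₀² + n/σ².
So 1/σ₀² = 1/3.3698 − 24/94.9 = 0.296754 − 0.252898 = 0.043856.
Hence σ₀² = 1/0.043856 ≈ 22.8.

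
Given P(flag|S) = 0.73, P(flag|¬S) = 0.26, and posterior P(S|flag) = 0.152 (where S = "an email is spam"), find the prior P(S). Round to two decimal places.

In odds form, posterior odds = prior odds × likelihood ratio, so prior odds = posterior odds ÷ LR.
Posterior odds = 0.152/(1−0.152) = 0.1792. LR = 0.73/0.26 = 2.8077.
Prior odds = 0.1792/2.8077 = 0.0638, so P(S) = 0.0638/(1+0.0638) ≈ 0.06.

P(S) = 0.06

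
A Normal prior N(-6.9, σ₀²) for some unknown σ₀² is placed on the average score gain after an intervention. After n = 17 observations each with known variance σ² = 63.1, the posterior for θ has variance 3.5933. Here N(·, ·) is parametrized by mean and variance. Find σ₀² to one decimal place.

Posterior precision equals prior precision plus data precision: 1/σ_n² = 1/σ₀² + n/σ².
So 1/σ₀² = 1/3.5933 − 17/63.1 = 0.278296 − 0.269414 = 0.008882.
Hence σ₀² = 1/0.008882 ≈ 112.6.

σ₀² = 112.6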